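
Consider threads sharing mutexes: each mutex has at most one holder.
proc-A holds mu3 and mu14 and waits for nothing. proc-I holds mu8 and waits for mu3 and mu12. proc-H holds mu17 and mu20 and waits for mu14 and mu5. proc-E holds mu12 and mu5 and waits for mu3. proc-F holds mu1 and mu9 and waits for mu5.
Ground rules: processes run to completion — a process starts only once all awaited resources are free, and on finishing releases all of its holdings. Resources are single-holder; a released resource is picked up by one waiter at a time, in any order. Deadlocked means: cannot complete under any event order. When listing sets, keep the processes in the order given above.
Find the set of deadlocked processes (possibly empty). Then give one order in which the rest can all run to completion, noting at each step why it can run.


No process is deadlocked.
Key observation: the wait graph is acyclic; completion cascades from the unblocked processes through everyone else.
One completion order for the rest: proc-A, proc-E, proc-H, proc-I, proc-F.
Walking it through:
  proc-A: no waits; runs immediately, freeing mu3 and mu14
  proc-E: everything it awaited (mu3) is free; runs, freeing mu12 and mu5
  proc-H: everything it awaited (mu14 and mu5) is free; runs, freeing mu17 and mu20
  proc-I: everything it awaited (mu3 and mu12) is free; runs, freeing mu8
  proc-F: everything it awaited (mu5) is free; runs, freeing mu1 and mu9


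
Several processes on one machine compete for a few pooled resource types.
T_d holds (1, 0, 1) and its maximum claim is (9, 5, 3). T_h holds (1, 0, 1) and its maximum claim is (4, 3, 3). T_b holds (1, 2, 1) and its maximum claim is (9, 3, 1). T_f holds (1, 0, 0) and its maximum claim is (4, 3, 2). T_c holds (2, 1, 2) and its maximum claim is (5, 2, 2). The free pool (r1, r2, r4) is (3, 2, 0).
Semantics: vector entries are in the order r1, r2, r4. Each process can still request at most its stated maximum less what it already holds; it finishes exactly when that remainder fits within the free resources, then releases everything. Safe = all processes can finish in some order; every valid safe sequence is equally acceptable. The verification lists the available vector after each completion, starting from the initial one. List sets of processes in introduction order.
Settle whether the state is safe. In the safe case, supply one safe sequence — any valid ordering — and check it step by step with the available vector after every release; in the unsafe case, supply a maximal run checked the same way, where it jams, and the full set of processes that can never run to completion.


UNSAFE.
Key observation: T_c, T_h, T_f can finish, but then (7, 3, 3) is all there is, and the blocked group's r1 demands exceed it.
Going as far as possible: T_c, T_h, T_f; after that, nothing fits. Step-by-step check:
  pool = (3, 2, 0)
  T_c needs (3, 1, 0) <= (3, 2, 0) -> finishes; pool += (2, 1, 2) = (5, 3, 2)
  T_h needs (3, 3, 2) <= (5, 3, 2) -> finishes; pool += (1, 0, 1) = (6, 3, 3)
  T_f needs (3, 3, 2) <= (6, 3, 3) -> finishes; pool += (1, 0, 0) = (7, 3, 3)
  blocked: T_d wants (8, 5, 2), pool (7, 3, 3) — not enough r1 and r2
  blocked: T_b wants (8, 1, 0), pool (7, 3, 3) — not enough r1
Never able to finish: T_d and T_b.


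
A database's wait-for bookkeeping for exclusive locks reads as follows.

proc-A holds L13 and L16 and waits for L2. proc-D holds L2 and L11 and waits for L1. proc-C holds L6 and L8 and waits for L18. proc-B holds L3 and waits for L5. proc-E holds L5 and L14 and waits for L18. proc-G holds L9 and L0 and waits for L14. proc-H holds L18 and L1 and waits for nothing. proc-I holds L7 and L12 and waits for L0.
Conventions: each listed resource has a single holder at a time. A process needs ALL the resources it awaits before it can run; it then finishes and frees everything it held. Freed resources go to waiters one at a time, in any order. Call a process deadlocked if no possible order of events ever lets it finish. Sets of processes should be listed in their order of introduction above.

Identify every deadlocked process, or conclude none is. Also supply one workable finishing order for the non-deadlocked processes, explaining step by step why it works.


Nothing here is deadlocked.
Key observation: the waits form no ring: some process can always run, and its releases unblock the others one by one.
The rest can finish in the order proc-H, proc-D, proc-E, proc-A, proc-C, proc-G, proc-B, proc-I.
Walking it through:
  proc-H waits on nothing -> runs at once and releases L18 and L1
  proc-D waits on L1 — all released -> runs and releases L2 and L11
  proc-E waits on L18 — all released -> runs and releases L5 and L14
  proc-A waits on L2 — all released -> runs and releases L13 and L16
  proc-C waits on L18 — all released -> runs and releases L6 and L8
  proc-G waits on L14 — all released -> runs and releases L9 and L0
  proc-B waits on L5 — all released -> runs and releases L3
  proc-I waits on L0 — all released -> runs and releases L7 and L12


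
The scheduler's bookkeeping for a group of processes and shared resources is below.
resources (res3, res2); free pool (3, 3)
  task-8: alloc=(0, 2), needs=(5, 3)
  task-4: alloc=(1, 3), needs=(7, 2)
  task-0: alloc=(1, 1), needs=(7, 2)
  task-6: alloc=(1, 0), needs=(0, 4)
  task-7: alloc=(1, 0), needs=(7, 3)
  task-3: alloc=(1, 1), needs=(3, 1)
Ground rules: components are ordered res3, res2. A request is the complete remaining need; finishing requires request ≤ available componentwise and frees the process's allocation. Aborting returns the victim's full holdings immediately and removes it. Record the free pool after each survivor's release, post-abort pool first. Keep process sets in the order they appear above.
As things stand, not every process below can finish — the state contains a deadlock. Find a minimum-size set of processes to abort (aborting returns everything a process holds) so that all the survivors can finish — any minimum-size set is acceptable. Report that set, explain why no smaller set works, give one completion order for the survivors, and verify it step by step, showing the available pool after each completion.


Abort task-4 and task-7.
Key observation: aborting task-4 and task-7 returns (2, 3), and task-0 — hopeless before — runs at step 4 with the returned capacity in the pool.
Minimality, checking each single-abort alternative: task-8 alone leaves task-4 blocked (short on res3); task-4 alone leaves task-0 blocked (short on res3); task-0 alone leaves task-4 blocked (short on res3); task-6 alone leaves task-4 blocked (short on res3); task-7 alone leaves task-4 blocked (short on res3); task-3 alone leaves task-4 blocked (short on res3).
One survivor order: task-6, task-8, task-3, task-0. Walking it through (post-abort pool first):
  pool = (5, 6)
  task-6 needs (0, 4) <= (5, 6) -> finishes; pool += (1, 0) = (6, 6)
  task-8 needs (5, 3) <= (6, 6) -> finishes; pool += (0, 2) = (6, 8)
  task-3 needs (3, 1) <= (6, 8) -> finishes; pool += (1, 1) = (7, 9)
  task-0 needs (7, 2) <= (7, 9) -> finishes; pool += (1, 1) = (8, 10)


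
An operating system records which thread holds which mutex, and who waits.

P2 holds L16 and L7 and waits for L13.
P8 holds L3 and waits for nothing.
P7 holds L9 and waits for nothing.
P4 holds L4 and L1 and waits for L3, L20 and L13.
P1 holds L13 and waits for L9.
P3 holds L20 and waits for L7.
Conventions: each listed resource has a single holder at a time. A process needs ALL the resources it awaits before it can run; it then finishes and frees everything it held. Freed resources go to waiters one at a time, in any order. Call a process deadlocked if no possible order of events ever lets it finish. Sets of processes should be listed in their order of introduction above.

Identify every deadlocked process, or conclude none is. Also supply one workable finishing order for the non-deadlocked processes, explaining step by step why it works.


No process is deadlocked.
Key observation: the wait relation is loop-free; peeling off processes with no waits unwinds the whole state.
A valid finishing order for the others: P7, P1, P8, P2, P3, P4.
Check, step by step:
  P7: no waits; runs immediately, freeing L9
  P1: everything it awaited (L9) is free; runs, freeing L13
  P8: no waits; runs immediately, freeing L3
  P2: everything it awaited (L13) is free; runs, freeing L16 and L7
  P3: everything it awaited (L7) is free; runs, freeing L20
  P4: everything it awaited (L3, L20 and L13) is free; runs, freeing L4 and L1


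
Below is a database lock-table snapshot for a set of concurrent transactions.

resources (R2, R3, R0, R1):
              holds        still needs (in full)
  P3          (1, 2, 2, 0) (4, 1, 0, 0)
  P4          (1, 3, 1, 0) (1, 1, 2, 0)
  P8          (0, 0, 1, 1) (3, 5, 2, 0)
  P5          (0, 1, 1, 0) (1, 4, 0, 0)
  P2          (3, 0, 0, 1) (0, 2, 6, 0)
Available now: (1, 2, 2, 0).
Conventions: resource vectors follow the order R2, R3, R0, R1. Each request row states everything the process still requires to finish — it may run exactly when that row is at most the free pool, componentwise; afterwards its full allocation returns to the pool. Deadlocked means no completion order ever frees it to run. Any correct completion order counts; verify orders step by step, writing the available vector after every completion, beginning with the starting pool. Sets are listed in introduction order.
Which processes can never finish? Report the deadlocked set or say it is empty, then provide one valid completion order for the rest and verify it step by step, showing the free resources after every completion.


Deadlocked set: P3, P8 and P2.
Key observation: after P4, P5 the pool peaks at (2, 6, 4, 0), and each blocked process is short somewhere: P3 on R2; P8 on R2; P2 on R0.
The rest can finish in the order P4, P5. Check, step by step:
  pool = (1, 2, 2, 0)
  P4 needs (1, 1, 2, 0) <= (1, 2, 2, 0) -> finishes; pool += (1, 3, 1, 0) = (2, 5, 3, 0)
  P5 needs (1, 4, 0, 0) <= (2, 5, 3, 0) -> finishes; pool += (0, 1, 1, 0) = (2, 6, 4, 0)
The stuck group stays short no matter what:
  P3 still needs (4, 1, 0, 0) but only (2, 6, 4, 0) is free — short on R2
  P8 still needs (3, 5, 2, 0) but only (2, 6, 4, 0) is free — short on R2
  P2 still needs (0, 2, 6, 0) but only (2, 6, 4, 0) is free — short on R0


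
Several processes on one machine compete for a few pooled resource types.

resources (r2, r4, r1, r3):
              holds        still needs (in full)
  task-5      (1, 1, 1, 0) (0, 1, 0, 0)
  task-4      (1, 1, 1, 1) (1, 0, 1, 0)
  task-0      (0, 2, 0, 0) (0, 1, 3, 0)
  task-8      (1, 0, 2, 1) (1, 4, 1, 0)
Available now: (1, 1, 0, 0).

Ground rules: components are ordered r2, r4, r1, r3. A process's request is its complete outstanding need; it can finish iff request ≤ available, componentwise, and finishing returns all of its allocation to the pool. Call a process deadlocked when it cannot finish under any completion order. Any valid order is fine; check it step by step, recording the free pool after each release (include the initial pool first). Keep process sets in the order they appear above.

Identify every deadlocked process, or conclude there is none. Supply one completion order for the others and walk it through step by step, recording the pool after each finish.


Deadlocked: task-0 and task-8.
Key observation: after task-5, task-4 the pool peaks at (3, 3, 2, 1), and each blocked process is short somewhere: task-0 on r1; task-8 on r4.
The rest can finish in the order task-5, task-4. Check, step by step:
  pool = (1, 1, 0, 0)
  task-5: need (0, 1, 0, 0) fits (1, 1, 0, 0); releases (1, 1, 1, 0), pool now (2, 2, 1, 0)
  task-4: need (1, 0, 1, 0) fits (2, 2, 1, 0); releases (1, 1, 1, 1), pool now (3, 3, 2, 1)
The blocked processes can never fit:
  blocked: task-0 wants (0, 1, 3, 0), pool (3, 3, 2, 1) — not enough r1
  blocked: task-8 wants (1, 4, 1, 0), pool (3, 3, 2, 1) — not enough r4


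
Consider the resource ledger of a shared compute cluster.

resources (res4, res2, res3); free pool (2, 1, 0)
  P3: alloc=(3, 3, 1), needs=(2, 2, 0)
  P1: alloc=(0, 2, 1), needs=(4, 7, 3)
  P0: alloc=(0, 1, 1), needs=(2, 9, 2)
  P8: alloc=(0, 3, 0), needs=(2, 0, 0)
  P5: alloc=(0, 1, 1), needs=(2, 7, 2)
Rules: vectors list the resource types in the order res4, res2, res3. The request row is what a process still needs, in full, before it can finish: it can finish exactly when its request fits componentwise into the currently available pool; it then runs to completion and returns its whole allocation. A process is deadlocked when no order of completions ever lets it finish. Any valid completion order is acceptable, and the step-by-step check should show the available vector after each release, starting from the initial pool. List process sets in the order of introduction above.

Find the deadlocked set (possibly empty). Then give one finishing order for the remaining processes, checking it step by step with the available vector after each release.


Deadlocked set: P1, P0 and P5.
Key observation: the wall is res3: completing P8, P3 brings the pool only to (5, 7, 1), and all the rest need more.
A valid finishing order for the others: P8, P3. Step-by-step check:
  pool = (2, 1, 0)
  run P8 (needs (2, 0, 0), free (2, 1, 0)); after release of (0, 3, 0) the pool is (2, 4, 0)
  run P3 (needs (2, 2, 0), free (2, 4, 0)); after release of (3, 3, 1) the pool is (5, 7, 1)
None of the blocked processes ever fits:
  P1 still needs (4, 7, 3) but only (5, 7, 1) is free — short on res3
  P0 still needs (2, 9, 2) but only (5, 7, 1) is free — short on res2 and res3
  P5 still needs (2, 7, 2) but only (5, 7, 1) is free — short on res3


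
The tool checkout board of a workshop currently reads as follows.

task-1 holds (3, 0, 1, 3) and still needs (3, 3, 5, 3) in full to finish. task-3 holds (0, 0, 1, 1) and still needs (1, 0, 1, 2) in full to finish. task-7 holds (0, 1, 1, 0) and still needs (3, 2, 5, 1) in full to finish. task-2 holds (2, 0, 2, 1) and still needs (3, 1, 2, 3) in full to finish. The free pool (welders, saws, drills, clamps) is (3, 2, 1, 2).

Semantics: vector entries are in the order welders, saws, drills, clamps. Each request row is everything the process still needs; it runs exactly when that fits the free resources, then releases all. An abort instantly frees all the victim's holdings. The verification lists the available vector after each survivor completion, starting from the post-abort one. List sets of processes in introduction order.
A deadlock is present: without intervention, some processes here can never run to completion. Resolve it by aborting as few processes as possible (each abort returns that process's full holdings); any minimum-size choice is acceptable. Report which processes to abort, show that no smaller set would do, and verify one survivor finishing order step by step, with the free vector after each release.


Minimum abort set: task-1.
Key observation: before aborting task-1, task-7 was permanently blocked — no order could ever run it; afterwards it completes at step 3.
Why nothing smaller works: aborting no one leaves the state deadlocked as given.
Survivors finish in the order: task-2, task-3, task-7. Verifying each step (pool after the aborts first):
  pool = (6, 2, 2, 5)
  run task-2 (needs (3, 1, 2, 3), free (6, 2, 2, 5)); after release of (2, 0, 2, 1) the pool is (8, 2, 4, 6)
  run task-3 (needs (1, 0, 1, 2), free (8, 2, 4, 6)); after release of (0, 0, 1, 1) the pool is (8, 2, 5, 7)
  run task-7 (needs (3, 2, 5, 1), free (8, 2, 5, 7)); after release of (0, 1, 1, 0) the pool is (8, 3, 6, 7)


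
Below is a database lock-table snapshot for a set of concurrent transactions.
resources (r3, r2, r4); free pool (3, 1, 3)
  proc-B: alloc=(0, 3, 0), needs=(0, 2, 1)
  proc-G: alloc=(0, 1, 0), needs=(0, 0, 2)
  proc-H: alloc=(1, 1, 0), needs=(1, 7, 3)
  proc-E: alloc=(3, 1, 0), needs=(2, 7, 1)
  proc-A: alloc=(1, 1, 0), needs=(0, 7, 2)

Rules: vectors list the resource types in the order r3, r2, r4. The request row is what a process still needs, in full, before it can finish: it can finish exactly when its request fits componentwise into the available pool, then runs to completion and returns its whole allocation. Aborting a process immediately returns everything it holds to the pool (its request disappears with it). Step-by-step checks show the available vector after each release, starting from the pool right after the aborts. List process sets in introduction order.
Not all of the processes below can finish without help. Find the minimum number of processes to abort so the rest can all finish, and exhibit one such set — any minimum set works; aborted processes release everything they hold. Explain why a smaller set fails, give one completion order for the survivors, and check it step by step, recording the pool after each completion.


Abort proc-H and proc-A.
Key observation: no ordering could ever have run proc-E before the abort of proc-H and proc-A; with (2, 2, 0) back in the pool it fits at step 3.
Why nothing smaller works — every single abort fails: proc-B alone leaves proc-H blocked (short on r2); proc-G alone leaves proc-H blocked (short on r2); proc-H alone leaves proc-E blocked (short on r2); proc-E alone leaves proc-H blocked (short on r2); proc-A alone leaves proc-H blocked (short on r2).
One survivor order: proc-G, proc-B, proc-E. Check, step by step (post-abort pool first):
  pool = (5, 3, 3)
  proc-G: need (0, 0, 2) fits (5, 3, 3); releases (0, 1, 0), pool now (5, 4, 3)
  proc-B: need (0, 2, 1) fits (5, 4, 3); releases (0, 3, 0), pool now (5, 7, 3)
  proc-E: need (2, 7, 1) fits (5, 7, 3); releases (3, 1, 0), pool now (8, 8, 3)


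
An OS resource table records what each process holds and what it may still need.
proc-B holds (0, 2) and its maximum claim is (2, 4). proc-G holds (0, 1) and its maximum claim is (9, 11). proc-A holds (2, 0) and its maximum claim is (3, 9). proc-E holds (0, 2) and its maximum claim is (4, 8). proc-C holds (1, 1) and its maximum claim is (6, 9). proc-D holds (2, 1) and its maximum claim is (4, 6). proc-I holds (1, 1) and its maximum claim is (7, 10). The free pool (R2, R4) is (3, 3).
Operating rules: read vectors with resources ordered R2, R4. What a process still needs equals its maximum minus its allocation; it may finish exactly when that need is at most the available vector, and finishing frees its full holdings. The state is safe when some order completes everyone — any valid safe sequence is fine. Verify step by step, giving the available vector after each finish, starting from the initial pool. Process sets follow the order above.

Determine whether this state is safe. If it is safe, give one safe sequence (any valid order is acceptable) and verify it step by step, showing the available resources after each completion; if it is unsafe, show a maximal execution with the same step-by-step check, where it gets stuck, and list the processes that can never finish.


SAFE, for example via the order proc-B, proc-D, proc-E, proc-C, proc-A, proc-I, proc-G.
Key observation: reading the order forward, proc-D is the first process whose need (2, 5) meets the free pool (3, 5) exactly on a resource it requests.
Walking it through:
  pool = (3, 3)
  proc-B needs (2, 2) <= (3, 3) -> finishes; pool += (0, 2) = (3, 5)
  proc-D needs (2, 5) <= (3, 5) -> finishes; pool += (2, 1) = (5, 6)
  proc-E needs (4, 6) <= (5, 6) -> finishes; pool += (0, 2) = (5, 8)
  proc-C needs (5, 8) <= (5, 8) -> finishes; pool += (1, 1) = (6, 9)
  proc-A needs (1, 9) <= (6, 9) -> finishes; pool += (2, 0) = (8, 9)
  proc-I needs (6, 9) <= (8, 9) -> finishes; pool += (1, 1) = (9, 10)
  proc-G needs (9, 10) <= (9, 10) -> finishes; pool += (0, 1) = (9, 11)


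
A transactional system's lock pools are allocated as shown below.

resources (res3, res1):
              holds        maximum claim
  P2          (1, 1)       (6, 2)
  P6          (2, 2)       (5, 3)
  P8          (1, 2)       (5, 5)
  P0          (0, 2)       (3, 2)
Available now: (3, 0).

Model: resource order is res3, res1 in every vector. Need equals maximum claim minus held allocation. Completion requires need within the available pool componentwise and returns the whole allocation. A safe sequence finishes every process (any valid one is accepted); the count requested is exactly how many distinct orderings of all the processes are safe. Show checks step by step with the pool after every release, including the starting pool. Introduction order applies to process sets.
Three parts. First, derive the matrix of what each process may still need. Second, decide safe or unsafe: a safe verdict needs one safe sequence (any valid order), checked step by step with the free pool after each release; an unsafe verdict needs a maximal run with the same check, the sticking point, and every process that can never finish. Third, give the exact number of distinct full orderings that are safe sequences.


(1) Need matrix, components ordered res3, res1:
  P2: (5, 1)
  P6: (3, 1)
  P8: (4, 3)
  P0: (3, 0)
(2) SAFE. One safe sequence: P0, P6, P2, P8.
Key observation: P0 is the earliest step where a requested resource binds exactly: need (3, 0), pool (3, 0) at its turn.
Step-by-step check:
  pool = (3, 0)
  run P0 (needs (3, 0), free (3, 0)); after release of (0, 2) the pool is (3, 2)
  run P6 (needs (3, 1), free (3, 2)); after release of (2, 2) the pool is (5, 4)
  run P2 (needs (5, 1), free (5, 4)); after release of (1, 1) the pool is (6, 5)
  run P8 (needs (4, 3), free (6, 5)); after release of (1, 2) the pool is (7, 7)
(3) The exact count: 2 of the possible complete orderings are safe sequences.


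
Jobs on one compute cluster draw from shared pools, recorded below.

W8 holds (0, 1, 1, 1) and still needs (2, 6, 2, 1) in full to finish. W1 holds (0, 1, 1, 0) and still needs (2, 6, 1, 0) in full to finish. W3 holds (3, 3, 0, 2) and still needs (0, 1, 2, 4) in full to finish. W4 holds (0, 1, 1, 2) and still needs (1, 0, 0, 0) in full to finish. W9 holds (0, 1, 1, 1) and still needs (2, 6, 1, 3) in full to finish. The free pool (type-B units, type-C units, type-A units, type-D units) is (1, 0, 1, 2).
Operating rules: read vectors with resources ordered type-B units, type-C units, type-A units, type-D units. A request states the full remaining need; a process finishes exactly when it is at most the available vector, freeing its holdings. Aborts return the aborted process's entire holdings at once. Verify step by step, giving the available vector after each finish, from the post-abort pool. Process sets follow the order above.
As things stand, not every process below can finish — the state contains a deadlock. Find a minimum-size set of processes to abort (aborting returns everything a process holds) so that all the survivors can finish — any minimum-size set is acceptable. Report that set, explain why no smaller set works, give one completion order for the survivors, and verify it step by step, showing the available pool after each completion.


Abort W8 and W1.
Key observation: aborting W8 and W1 returns (0, 2, 2, 1), and W9 — hopeless before — runs at step 3 with the returned capacity in the pool.
Minimality, checking each single-abort alternative: W8 alone leaves W1 blocked (short on type-C units); W1 alone leaves W8 blocked (short on type-C units); W3 alone leaves W8 blocked (short on type-C units); W4 alone leaves W8 blocked (short on type-C units); W9 alone leaves W8 blocked (short on type-C units).
Survivors finish in the order: W4, W3, W9. Walking it through (pool after the aborts first):
  pool = (1, 2, 3, 3)
  W4 needs (1, 0, 0, 0) <= (1, 2, 3, 3) -> finishes; pool += (0, 1, 1, 2) = (1, 3, 4, 5)
  W3 needs (0, 1, 2, 4) <= (1, 3, 4, 5) -> finishes; pool += (3, 3, 0, 2) = (4, 6, 4, 7)
  W9 needs (2, 6, 1, 3) <= (4, 6, 4, 7) -> finishes; pool += (0, 1, 1, 1) = (4, 7, 5, 8)


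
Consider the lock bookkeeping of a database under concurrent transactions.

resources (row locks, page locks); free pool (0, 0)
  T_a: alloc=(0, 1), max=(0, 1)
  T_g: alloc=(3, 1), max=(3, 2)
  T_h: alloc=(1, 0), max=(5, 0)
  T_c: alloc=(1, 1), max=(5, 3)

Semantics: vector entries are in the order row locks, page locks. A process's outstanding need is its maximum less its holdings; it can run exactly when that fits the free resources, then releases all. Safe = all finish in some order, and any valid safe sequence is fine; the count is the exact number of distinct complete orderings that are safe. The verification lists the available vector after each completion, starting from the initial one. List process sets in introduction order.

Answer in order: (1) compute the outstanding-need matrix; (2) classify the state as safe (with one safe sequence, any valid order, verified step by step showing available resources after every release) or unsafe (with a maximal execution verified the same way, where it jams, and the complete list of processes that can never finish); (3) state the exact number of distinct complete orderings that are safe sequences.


(1) Outstanding need per process (order row locks, page locks):
  T_a: (0, 0)
  T_g: (0, 1)
  T_h: (4, 0)
  T_c: (4, 2)
(2) UNSAFE — no complete ordering exists.
Key observation: even finishing T_a, T_g leaves just (3, 2) free — too little row locks for any of the remaining processes.
A maximal execution: T_a, T_g — then nothing else fits. Verifying each step:
  pool = (0, 0)
  T_a: need (0, 0) fits (0, 0); releases (0, 1), pool now (0, 1)
  T_g: need (0, 1) fits (0, 1); releases (3, 1), pool now (3, 2)
  T_h cannot run: need (4, 0) vs free (3, 2) (insufficient row locks)
  T_c cannot run: need (4, 2) vs free (3, 2) (insufficient row locks)
Permanently blocked: T_h and T_c.
(3) The exact count: 0 of the possible complete orderings are safe sequences.


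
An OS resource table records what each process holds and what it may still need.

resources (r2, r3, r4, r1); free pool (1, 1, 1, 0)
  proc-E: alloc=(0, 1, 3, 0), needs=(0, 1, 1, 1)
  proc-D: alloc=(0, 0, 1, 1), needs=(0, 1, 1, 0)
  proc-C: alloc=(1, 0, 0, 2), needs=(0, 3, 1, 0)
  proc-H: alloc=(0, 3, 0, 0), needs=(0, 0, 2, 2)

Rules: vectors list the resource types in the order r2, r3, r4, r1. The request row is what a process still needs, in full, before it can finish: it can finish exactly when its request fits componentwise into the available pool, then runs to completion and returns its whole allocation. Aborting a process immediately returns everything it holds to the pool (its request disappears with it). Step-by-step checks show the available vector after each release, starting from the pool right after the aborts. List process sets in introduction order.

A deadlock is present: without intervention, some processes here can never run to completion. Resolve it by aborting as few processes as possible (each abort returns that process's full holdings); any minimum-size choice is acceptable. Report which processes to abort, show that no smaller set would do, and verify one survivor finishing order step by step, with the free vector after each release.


Abort proc-H.
Key observation: proc-C was stuck for good until proc-H gave back (0, 3, 0, 0); in the order shown it finishes at step 3.
No smaller set exists: with zero aborts the deadlock remains.
One survivor order: proc-D, proc-E, proc-C. Verifying each step (post-abort pool first):
  pool = (1, 4, 1, 0)
  run proc-D (needs (0, 1, 1, 0), free (1, 4, 1, 0)); after release of (0, 0, 1, 1) the pool is (1, 4, 2, 1)
  run proc-E (needs (0, 1, 1, 1), free (1, 4, 2, 1)); after release of (0, 1, 3, 0) the pool is (1, 5, 5, 1)
  run proc-C (needs (0, 3, 1, 0), free (1, 5, 5, 1)); after release of (1, 0, 0, 2) the pool is (2, 5, 5, 3)


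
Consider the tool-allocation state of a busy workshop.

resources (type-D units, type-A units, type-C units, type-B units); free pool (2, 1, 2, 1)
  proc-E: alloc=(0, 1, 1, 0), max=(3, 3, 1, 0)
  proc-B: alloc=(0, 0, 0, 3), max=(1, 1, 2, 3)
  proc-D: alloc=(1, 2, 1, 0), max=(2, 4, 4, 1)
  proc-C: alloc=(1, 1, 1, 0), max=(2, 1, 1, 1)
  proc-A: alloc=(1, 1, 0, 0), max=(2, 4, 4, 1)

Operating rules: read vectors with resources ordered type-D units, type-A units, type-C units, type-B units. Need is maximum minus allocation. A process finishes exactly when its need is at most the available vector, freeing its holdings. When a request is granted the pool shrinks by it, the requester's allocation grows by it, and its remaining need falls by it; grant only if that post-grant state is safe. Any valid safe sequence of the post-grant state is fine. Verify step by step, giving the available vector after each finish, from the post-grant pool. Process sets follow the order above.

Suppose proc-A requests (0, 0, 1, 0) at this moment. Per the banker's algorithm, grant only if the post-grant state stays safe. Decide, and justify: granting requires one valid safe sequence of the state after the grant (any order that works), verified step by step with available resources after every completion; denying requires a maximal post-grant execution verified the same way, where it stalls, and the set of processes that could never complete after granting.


GRANT — the state after the grant stays safe, e.g. via proc-C, proc-E, proc-B, proc-A, proc-D.
Key observation: even at the reduced pool (2, 1, 1, 1), proc-C fits immediately, so safety survives the grant.
Check on the post-grant state, step by step:
  pool = (2, 1, 1, 1)
  proc-C needs (1, 0, 0, 1) <= (2, 1, 1, 1) -> finishes; pool += (1, 1, 1, 0) = (3, 2, 2, 1)
  proc-E needs (3, 2, 0, 0) <= (3, 2, 2, 1) -> finishes; pool += (0, 1, 1, 0) = (3, 3, 3, 1)
  proc-B needs (1, 1, 2, 0) <= (3, 3, 3, 1) -> finishes; pool += (0, 0, 0, 3) = (3, 3, 3, 4)
  proc-A needs (1, 3, 3, 1) <= (3, 3, 3, 4) -> finishes; pool += (1, 1, 1, 0) = (4, 4, 4, 4)
  proc-D needs (1, 2, 3, 1) <= (4, 4, 4, 4) -> finishes; pool += (1, 2, 1, 0) = (5, 6, 5, 4)


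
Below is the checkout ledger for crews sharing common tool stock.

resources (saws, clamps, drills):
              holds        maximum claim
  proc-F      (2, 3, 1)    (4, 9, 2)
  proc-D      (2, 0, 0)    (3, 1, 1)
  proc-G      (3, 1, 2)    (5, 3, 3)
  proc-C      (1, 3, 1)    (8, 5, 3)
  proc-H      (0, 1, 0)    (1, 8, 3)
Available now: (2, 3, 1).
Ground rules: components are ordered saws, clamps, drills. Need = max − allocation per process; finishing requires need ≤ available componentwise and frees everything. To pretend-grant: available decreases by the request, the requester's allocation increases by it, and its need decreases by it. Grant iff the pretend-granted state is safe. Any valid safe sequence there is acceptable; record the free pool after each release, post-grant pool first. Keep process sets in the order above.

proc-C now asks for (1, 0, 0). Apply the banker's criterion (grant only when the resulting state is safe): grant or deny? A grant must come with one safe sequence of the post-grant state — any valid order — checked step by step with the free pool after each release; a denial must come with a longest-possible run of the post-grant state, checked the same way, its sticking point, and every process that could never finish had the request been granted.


GRANT. The post-grant state is safe; one safe sequence: proc-D, proc-G, proc-C, proc-F, proc-H.
Key observation: after the grant the pool drops to (1, 3, 1), which still lets proc-D finish first and unwind the rest.
Check on the post-grant state, step by step:
  pool = (1, 3, 1)
  proc-D needs (1, 1, 1) <= (1, 3, 1) -> finishes; pool += (2, 0, 0) = (3, 3, 1)
  proc-G needs (2, 2, 1) <= (3, 3, 1) -> finishes; pool += (3, 1, 2) = (6, 4, 3)
  proc-C needs (6, 2, 2) <= (6, 4, 3) -> finishes; pool += (2, 3, 1) = (8, 7, 4)
  proc-F needs (2, 6, 1) <= (8, 7, 4) -> finishes; pool += (2, 3, 1) = (10, 10, 5)
  proc-H needs (1, 7, 3) <= (10, 10, 5) -> finishes; pool += (0, 1, 0) = (10, 11, 5)


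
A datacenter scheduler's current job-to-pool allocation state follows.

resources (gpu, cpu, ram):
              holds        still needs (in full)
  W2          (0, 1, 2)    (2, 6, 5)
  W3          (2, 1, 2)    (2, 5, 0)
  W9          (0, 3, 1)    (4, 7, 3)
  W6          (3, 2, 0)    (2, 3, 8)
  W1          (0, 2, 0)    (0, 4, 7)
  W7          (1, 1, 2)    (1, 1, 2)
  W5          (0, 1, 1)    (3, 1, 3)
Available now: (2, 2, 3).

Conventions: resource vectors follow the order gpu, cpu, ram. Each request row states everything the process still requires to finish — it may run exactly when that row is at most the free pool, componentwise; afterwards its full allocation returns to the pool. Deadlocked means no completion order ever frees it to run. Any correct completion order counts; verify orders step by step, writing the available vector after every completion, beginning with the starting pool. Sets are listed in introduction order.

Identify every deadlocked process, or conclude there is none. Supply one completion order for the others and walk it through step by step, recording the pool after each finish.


The deadlocked set is W2, W3, W9, W6 and W1.
Key observation: after W7, W5 the pool peaks at (3, 4, 6), and each blocked process is short somewhere: W2 on cpu; W3 on cpu; W9 on gpu, cpu; W6 on ram; W1 on ram.
The rest can finish in the order W7, W5. Step-by-step check:
  pool = (2, 2, 3)
  run W7 (needs (1, 1, 2), free (2, 2, 3)); after release of (1, 1, 2) the pool is (3, 3, 5)
  run W5 (needs (3, 1, 3), free (3, 3, 5)); after release of (0, 1, 1) the pool is (3, 4, 6)
The stuck group stays short no matter what:
  W2 still needs (2, 6, 5) but only (3, 4, 6) is free — short on cpu
  W3 still needs (2, 5, 0) but only (3, 4, 6) is free — short on cpu
  W9 still needs (4, 7, 3) but only (3, 4, 6) is free — short on gpu and cpu
  W6 still needs (2, 3, 8) but only (3, 4, 6) is free — short on ram
  W1 still needs (0, 4, 7) but only (3, 4, 6) is free — short on ram


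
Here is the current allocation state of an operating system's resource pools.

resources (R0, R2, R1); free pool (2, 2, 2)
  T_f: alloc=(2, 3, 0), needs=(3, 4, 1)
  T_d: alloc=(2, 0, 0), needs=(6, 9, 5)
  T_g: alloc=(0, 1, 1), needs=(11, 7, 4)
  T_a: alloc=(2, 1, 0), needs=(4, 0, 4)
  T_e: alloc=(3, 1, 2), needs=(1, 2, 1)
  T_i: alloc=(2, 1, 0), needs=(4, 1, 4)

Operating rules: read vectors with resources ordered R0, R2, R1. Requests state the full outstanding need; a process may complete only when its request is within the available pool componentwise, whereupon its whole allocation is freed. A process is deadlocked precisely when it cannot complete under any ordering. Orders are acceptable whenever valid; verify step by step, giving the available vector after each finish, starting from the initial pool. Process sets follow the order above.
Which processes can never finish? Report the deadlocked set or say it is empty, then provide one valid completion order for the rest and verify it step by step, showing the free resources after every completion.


The deadlocked set is empty.
Key observation: T_e fits the free pool immediately, and its release cascades until everyone finishes.
A valid finishing order for the others: T_e, T_a, T_f, T_i, T_g, T_d. Step-by-step check:
  pool = (2, 2, 2)
  T_e: need (1, 2, 1) fits (2, 2, 2); releases (3, 1, 2), pool now (5, 3, 4)
  T_a: need (4, 0, 4) fits (5, 3, 4); releases (2, 1, 0), pool now (7, 4, 4)
  T_f: need (3, 4, 1) fits (7, 4, 4); releases (2, 3, 0), pool now (9, 7, 4)
  T_i: need (4, 1, 4) fits (9, 7, 4); releases (2, 1, 0), pool now (11, 8, 4)
  T_g: need (11, 7, 4) fits (11, 8, 4); releases (0, 1, 1), pool now (11, 9, 5)
  T_d: need (6, 9, 5) fits (11, 9, 5); releases (2, 0, 0), pool now (13, 9, 5)


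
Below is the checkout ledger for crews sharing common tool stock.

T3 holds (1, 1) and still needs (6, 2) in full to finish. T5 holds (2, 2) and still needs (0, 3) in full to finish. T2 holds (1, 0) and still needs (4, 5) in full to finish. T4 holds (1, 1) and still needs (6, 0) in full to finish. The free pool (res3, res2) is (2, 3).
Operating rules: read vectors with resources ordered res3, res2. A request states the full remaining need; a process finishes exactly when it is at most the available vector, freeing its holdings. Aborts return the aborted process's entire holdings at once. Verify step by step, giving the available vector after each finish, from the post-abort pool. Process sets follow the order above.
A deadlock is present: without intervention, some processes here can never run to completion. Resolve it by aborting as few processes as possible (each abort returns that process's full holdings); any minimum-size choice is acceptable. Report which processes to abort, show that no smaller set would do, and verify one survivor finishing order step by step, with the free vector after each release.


Minimum abort set: T3.
Key observation: no ordering could ever have run T4 before the abort of T3; with (1, 1) back in the pool it fits at step 3.
Why nothing smaller works: aborting no one leaves the state deadlocked as given.
The survivors complete as T5, T2, T4. Verifying each step (starting from the post-abort pool):
  pool = (3, 4)
  T5: need (0, 3) fits (3, 4); releases (2, 2), pool now (5, 6)
  T2: need (4, 5) fits (5, 6); releases (1, 0), pool now (6, 6)
  T4: need (6, 0) fits (6, 6); releases (1, 1), pool now (7, 7)


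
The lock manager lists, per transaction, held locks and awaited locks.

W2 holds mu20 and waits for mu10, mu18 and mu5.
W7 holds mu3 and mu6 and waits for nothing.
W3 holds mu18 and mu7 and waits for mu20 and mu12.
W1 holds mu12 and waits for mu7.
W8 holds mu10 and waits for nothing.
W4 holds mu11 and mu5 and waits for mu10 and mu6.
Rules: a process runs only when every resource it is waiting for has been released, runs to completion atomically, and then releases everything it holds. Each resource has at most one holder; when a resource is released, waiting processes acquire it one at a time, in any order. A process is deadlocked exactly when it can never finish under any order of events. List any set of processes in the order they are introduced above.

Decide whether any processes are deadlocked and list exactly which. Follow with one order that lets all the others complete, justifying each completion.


Deadlocked: W2, W3 and W1.
Key observation: the waits loop around W2 -> W3 -> W2 with no way out; W1 is caught in further circular waits.
The rest can finish in the order W8, W7, W4.
Check, step by step:
  W8 waits on nothing -> runs at once and releases mu10
  W7 waits on nothing -> runs at once and releases mu3 and mu6
  W4: everything it awaited (mu10 and mu6) is free; runs, freeing mu11 and mu5


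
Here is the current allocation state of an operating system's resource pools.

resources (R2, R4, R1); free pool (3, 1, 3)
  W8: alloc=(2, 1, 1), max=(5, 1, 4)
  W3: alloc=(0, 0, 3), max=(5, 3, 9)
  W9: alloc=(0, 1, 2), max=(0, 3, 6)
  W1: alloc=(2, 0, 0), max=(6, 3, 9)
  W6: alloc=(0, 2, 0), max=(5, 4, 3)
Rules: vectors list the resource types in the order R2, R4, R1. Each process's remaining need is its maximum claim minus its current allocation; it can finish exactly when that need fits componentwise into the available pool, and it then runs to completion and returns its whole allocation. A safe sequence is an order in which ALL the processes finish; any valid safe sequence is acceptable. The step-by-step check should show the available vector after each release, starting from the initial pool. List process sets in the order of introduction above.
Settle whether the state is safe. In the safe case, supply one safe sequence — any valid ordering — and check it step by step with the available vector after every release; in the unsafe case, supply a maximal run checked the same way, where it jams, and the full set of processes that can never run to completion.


SAFE. One safe sequence: W8, W9, W6, W3, W1.
Key observation: the order's first zero-slack moment is W8 ((3, 0, 3) needed, (3, 1, 3) free — a requested resource with nothing to spare).
Step-by-step check:
  pool = (3, 1, 3)
  W8: need (3, 0, 3) fits (3, 1, 3); releases (2, 1, 1), pool now (5, 2, 4)
  W9: need (0, 2, 4) fits (5, 2, 4); releases (0, 1, 2), pool now (5, 3, 6)
  W6: need (5, 2, 3) fits (5, 3, 6); releases (0, 2, 0), pool now (5, 5, 6)
  W3: need (5, 3, 6) fits (5, 5, 6); releases (0, 0, 3), pool now (5, 5, 9)
  W1: need (4, 3, 9) fits (5, 5, 9); releases (2, 0, 0), pool now (7, 5, 9)
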